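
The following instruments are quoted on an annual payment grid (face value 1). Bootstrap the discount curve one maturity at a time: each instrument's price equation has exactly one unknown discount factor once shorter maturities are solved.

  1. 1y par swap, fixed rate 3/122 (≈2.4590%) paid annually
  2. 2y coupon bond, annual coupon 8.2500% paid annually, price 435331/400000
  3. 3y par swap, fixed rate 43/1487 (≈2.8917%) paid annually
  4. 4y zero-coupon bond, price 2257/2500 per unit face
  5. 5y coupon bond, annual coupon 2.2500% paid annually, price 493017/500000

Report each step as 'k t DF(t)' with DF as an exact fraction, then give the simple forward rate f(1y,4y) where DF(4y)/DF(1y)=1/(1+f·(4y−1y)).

step 1 [1y] swap r/1=3/122: DF=(1 − 3/122·(0))/(1+3/122) = 122/125 ≈ 0.976000
step 2 [2y] bond c/1=33/400: DF=(435331/400000 − 33/400·(0.976000))/(1+33/400) = 931/1000 ≈ 0.931000
step 3 [3y] swap r/1=43/1487: DF=(1 − 43/1487·(0.976000+0.931000))/(1+43/1487) = 9183/10000 ≈ 0.918300
step 4 [4y] zero: DF = P = 2257/2500 ≈ 0.902800
step 5 [5y] bond c/1=9/400: DF=(493017/500000 − 9/400·(0.976000+0.931000+0.918300+0.902800))/(1+9/400) = 8823/10000 ≈ 0.882300

1 1 122/125
2 2 931/1000
3 3 9183/10000
4 4 2257/2500
5 5 8823/10000
f(1y,4y) = ((122/125)/(2257/2500) − 1)/(3) = 1/37 ≈ 2.7027%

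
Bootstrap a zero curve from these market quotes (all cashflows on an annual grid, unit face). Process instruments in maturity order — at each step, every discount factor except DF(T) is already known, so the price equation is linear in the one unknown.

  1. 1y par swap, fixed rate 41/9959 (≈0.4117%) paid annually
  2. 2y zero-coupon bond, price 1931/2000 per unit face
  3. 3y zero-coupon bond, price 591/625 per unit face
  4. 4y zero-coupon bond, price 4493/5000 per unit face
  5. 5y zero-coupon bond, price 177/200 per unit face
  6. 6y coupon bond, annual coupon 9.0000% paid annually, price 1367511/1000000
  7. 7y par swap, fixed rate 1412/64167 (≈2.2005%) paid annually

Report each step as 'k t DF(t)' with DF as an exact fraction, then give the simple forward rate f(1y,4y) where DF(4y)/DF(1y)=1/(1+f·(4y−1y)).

1 1 9959/10000
2 2 1931/2000
3 3 591/625
4 4 4493/5000
5 5 177/200
6 6 8673/10000
7 7 2147/2500
f(1y,4y) = ((9959/10000)/(4493/5000) − 1)/(3) = 973/26958 ≈ 3.6093%

step 1 [1y] swap r/1=41/9959: DF=(1 − 41/9959·(0))/(1+41/9959) = 9959/10000 ≈ 0.995900
step 2 [2y] zero: DF = P = 1931/2000 ≈ 0.965500
step 3 [3y] zero: DF = P = 591/625 ≈ 0.945600
step 4 [4y] zero: DF = P = 4493/5000 ≈ 0.898600
step 5 [5y] zero: DF = P = 177/200 ≈ 0.885000
step 6 [6y] bond c/1=9/100: DF=(1367511/1000000 − 9/100·(0.995900+0.965500+0.945600+0.898600+0.885000))/(1+9/100) = 8673/10000 ≈ 0.867300
step 7 [7y] swap r/1=1412/64167: DF=(1 − 1412/64167·(0.995900+0.965500+0.945600+0.898600+0.885000+0.867300))/(1+1412/64167) = 2147/2500 ≈ 0.858800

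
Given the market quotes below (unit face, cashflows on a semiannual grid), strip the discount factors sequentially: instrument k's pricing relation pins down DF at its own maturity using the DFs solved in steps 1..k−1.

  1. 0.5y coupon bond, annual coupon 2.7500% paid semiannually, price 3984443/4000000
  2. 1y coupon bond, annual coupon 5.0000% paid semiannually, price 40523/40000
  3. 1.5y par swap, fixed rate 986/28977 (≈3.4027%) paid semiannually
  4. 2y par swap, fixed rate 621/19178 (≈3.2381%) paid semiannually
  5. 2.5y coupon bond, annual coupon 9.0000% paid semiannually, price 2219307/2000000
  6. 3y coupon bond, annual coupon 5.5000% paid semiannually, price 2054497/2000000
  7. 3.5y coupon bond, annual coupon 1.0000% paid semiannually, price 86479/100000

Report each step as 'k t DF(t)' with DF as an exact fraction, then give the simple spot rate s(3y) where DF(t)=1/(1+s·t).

step 1 [0.5y] bond c/2=11/800: DF=(3984443/4000000 − 11/800·(0))/(1+11/800) = 4913/5000 ≈ 0.982600
step 2 [1y] bond c/2=1/40: DF=(40523/40000 − 1/40·(0.982600))/(1+1/40) = 2411/2500 ≈ 0.964400
step 3 [1.5y] swap r/2=493/28977: DF=(1 − 493/28977·(0.982600+0.964400))/(1+493/28977) = 9507/10000 ≈ 0.950700
step 4 [2y] swap r/2=621/38356: DF=(1 − 621/38356·(0.982600+0.964400+0.950700))/(1+621/38356) = 9379/10000 ≈ 0.937900
step 5 [2.5y] bond c/2=9/200: DF=(2219307/2000000 − 9/200·(0.982600+0.964400+0.950700+0.937900))/(1+9/200) = 8967/10000 ≈ 0.896700
step 6 [3y] bond c/2=11/400: DF=(2054497/2000000 − 11/400·(0.982600+0.964400+0.950700+0.937900+0.896700))/(1+11/400) = 8731/10000 ≈ 0.873100
step 7 [3.5y] bond c/2=1/200: DF=(86479/100000 − 1/200·(0.982600+0.964400+0.950700+0.937900+0.896700+0.873100))/(1+1/200) = 4163/5000 ≈ 0.832600

1 1/2 4913/5000
2 1 2411/2500
3 3/2 9507/10000
4 2 9379/10000
5 5/2 8967/10000
6 3 8731/10000
7 7/2 4163/5000
s(3y) = (1/(8731/10000) − 1)/(3) = 423/8731 ≈ 4.8448%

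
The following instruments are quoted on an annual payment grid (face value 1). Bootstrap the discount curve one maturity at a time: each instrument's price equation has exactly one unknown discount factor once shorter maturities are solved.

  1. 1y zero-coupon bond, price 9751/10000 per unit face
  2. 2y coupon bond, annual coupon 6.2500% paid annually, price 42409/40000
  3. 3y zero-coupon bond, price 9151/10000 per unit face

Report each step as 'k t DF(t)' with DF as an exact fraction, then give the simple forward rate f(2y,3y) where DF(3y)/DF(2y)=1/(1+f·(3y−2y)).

1 1 9751/10000
2 2 1881/2000
3 3 9151/10000
f(2y,3y) = ((1881/2000)/(9151/10000) − 1)/(1) = 254/9151 ≈ 2.7757%

step 1 [1y] zero: DF = P = 9751/10000 ≈ 0.975100
step 2 [2y] bond c/1=1/16: DF=(42409/40000 − 1/16·(0.975100))/(1+1/16) = 1881/2000 ≈ 0.940500
step 3 [3y] zero: DF = P = 9151/10000 ≈ 0.915100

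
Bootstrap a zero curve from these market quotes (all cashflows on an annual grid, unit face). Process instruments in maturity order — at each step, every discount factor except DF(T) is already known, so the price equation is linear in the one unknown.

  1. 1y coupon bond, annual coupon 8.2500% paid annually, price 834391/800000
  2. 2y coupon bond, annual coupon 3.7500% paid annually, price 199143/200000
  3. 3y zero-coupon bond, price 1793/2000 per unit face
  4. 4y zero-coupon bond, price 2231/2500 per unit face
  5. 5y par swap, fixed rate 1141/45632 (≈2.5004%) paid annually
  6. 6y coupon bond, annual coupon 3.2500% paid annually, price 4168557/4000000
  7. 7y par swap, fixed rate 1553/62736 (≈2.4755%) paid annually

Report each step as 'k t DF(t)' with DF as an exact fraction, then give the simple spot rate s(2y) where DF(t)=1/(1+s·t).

step 1 [1y] bond c/1=33/400: DF=(834391/800000 − 33/400·(0))/(1+33/400) = 1927/2000 ≈ 0.963500
step 2 [2y] bond c/1=3/80: DF=(199143/200000 − 3/80·(0.963500))/(1+3/80) = 9249/10000 ≈ 0.924900
step 3 [3y] zero: DF = P = 1793/2000 ≈ 0.896500
step 4 [4y] zero: DF = P = 2231/2500 ≈ 0.892400
step 5 [5y] swap r/1=1141/45632: DF=(1 − 1141/45632·(0.963500+0.924900+0.896500+0.892400))/(1+1141/45632) = 8859/10000 ≈ 0.885900
step 6 [6y] bond c/1=13/400: DF=(4168557/4000000 − 13/400·(0.963500+0.924900+0.896500+0.892400+0.885900))/(1+13/400) = 8657/10000 ≈ 0.865700
step 7 [7y] swap r/1=1553/62736: DF=(1 − 1553/62736·(0.963500+0.924900+0.896500+0.892400+0.885900+0.865700))/(1+1553/62736) = 8447/10000 ≈ 0.844700

1 1 1927/2000
2 2 9249/10000
3 3 1793/2000
4 4 2231/2500
5 5 8859/10000
6 6 8657/10000
7 7 8447/10000
s(2y) = (1/(9249/10000) − 1)/(2) = 751/18498 ≈ 4.0599%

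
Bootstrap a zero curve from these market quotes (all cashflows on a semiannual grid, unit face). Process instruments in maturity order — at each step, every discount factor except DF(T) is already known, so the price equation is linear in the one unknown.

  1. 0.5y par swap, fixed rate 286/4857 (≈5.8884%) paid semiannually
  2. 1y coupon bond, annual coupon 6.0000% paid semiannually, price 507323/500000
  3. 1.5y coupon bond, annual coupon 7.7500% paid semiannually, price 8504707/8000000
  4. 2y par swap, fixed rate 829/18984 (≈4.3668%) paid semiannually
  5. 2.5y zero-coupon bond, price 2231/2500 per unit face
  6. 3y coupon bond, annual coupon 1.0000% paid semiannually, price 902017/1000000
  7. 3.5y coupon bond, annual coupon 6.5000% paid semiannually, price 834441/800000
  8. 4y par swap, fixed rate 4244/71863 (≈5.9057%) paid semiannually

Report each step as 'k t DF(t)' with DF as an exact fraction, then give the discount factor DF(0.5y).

step 1 [0.5y] swap r/2=143/4857: DF=(1 − 143/4857·(0))/(1+143/4857) = 4857/5000 ≈ 0.971400
step 2 [1y] bond c/2=3/100: DF=(507323/500000 − 3/100·(0.971400))/(1+3/100) = 598/625 ≈ 0.956800
step 3 [1.5y] bond c/2=31/800: DF=(8504707/8000000 − 31/800·(0.971400+0.956800))/(1+31/800) = 1903/2000 ≈ 0.951500
step 4 [2y] swap r/2=829/37968: DF=(1 − 829/37968·(0.971400+0.956800+0.951500))/(1+829/37968) = 9171/10000 ≈ 0.917100
step 5 [2.5y] zero: DF = P = 2231/2500 ≈ 0.892400
step 6 [3y] bond c/2=1/200: DF=(902017/1000000 − 1/200·(0.971400+0.956800+0.951500+0.917100+0.892400))/(1+1/200) = 4371/5000 ≈ 0.874200
step 7 [3.5y] bond c/2=13/400: DF=(834441/800000 − 13/400·(0.971400+0.956800+0.951500+0.917100+0.892400+0.874200))/(1+13/400) = 8351/10000 ≈ 0.835100
step 8 [4y] swap r/2=2122/71863: DF=(1 − 2122/71863·(0.971400+0.956800+0.951500+0.917100+0.892400+0.874200+0.835100))/(1+2122/71863) = 3939/5000 ≈ 0.787800

1 1/2 4857/5000
2 1 598/625
3 3/2 1903/2000
4 2 9171/10000
5 5/2 2231/2500
6 3 4371/5000
7 7/2 8351/10000
8 4 3939/5000
DF(0.5y) = 4857/5000 ≈ 0.971400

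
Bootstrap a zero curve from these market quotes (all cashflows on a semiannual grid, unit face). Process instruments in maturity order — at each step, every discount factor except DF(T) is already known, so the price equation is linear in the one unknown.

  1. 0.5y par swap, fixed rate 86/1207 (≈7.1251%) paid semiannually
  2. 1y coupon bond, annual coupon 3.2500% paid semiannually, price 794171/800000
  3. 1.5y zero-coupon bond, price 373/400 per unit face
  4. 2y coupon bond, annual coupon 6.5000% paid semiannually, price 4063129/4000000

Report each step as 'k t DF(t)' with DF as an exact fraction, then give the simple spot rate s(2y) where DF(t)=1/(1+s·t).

1 1/2 1207/1250
2 1 4807/5000
3 3/2 373/400
4 2 4469/5000
s(2y) = (1/(4469/5000) − 1)/(2) = 531/8938 ≈ 5.9409%

step 1 [0.5y] swap r/2=43/1207: DF=(1 − 43/1207·(0))/(1+43/1207) = 1207/1250 ≈ 0.965600
step 2 [1y] bond c/2=13/800: DF=(794171/800000 − 13/800·(0.965600))/(1+13/800) = 4807/5000 ≈ 0.961400
step 3 [1.5y] zero: DF = P = 373/400 ≈ 0.932500
step 4 [2y] bond c/2=13/400: DF=(4063129/4000000 − 13/400·(0.965600+0.961400+0.932500))/(1+13/400) = 4469/5000 ≈ 0.893800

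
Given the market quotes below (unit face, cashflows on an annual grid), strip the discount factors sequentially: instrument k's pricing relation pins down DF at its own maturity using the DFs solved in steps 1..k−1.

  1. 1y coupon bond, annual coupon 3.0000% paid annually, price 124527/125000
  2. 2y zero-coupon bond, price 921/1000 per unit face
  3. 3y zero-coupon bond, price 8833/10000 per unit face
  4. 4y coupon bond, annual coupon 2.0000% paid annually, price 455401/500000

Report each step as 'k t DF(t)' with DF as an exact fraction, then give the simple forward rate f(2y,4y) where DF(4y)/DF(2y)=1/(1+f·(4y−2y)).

step 1 [1y] bond c/1=3/100: DF=(124527/125000 − 3/100·(0))/(1+3/100) = 1209/1250 ≈ 0.967200
step 2 [2y] zero: DF = P = 921/1000 ≈ 0.921000
step 3 [3y] zero: DF = P = 8833/10000 ≈ 0.883300
step 4 [4y] bond c/1=1/50: DF=(455401/500000 − 1/50·(0.967200+0.921000+0.883300))/(1+1/50) = 4193/5000 ≈ 0.838600

1 1 1209/1250
2 2 921/1000
3 3 8833/10000
4 4 4193/5000
f(2y,4y) = ((921/1000)/(4193/5000) − 1)/(2) = 206/4193 ≈ 4.9130%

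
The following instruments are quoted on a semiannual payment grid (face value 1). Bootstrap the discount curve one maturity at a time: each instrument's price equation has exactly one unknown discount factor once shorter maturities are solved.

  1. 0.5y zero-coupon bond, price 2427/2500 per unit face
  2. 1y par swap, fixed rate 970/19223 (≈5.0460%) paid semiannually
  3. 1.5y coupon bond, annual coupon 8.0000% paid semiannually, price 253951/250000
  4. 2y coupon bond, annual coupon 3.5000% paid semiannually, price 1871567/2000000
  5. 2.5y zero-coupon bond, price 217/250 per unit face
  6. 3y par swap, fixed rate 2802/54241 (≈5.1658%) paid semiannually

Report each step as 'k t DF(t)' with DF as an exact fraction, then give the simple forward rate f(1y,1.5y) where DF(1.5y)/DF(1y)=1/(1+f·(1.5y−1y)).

step 1 [0.5y] zero: DF = P = 2427/2500 ≈ 0.970800
step 2 [1y] swap r/2=485/19223: DF=(1 − 485/19223·(0.970800))/(1+485/19223) = 1903/2000 ≈ 0.951500
step 3 [1.5y] bond c/2=1/25: DF=(253951/250000 − 1/25·(0.970800+0.951500))/(1+1/25) = 2257/2500 ≈ 0.902800
step 4 [2y] bond c/2=7/400: DF=(1871567/2000000 − 7/400·(0.970800+0.951500+0.902800))/(1+7/400) = 8711/10000 ≈ 0.871100
step 5 [2.5y] zero: DF = P = 217/250 ≈ 0.868000
step 6 [3y] swap r/2=1401/54241: DF=(1 − 1401/54241·(0.970800+0.951500+0.902800+0.871100+0.868000))/(1+1401/54241) = 8599/10000 ≈ 0.859900

1 1/2 2427/2500
2 1 1903/2000
3 3/2 2257/2500
4 2 8711/10000
5 5/2 217/250
6 3 8599/10000
f(1y,1.5y) = ((1903/2000)/(2257/2500) − 1)/(1/2) = 487/4514 ≈ 10.7887%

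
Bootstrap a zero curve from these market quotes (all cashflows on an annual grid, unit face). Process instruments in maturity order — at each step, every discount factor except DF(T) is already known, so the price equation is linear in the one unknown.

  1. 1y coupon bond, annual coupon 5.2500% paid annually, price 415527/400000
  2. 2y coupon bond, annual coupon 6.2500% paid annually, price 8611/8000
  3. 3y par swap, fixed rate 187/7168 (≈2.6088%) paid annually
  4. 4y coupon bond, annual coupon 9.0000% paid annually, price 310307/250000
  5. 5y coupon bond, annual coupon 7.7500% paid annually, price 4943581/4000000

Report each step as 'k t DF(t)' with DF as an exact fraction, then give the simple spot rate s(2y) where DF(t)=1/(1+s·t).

step 1 [1y] bond c/1=21/400: DF=(415527/400000 − 21/400·(0))/(1+21/400) = 987/1000 ≈ 0.987000
step 2 [2y] bond c/1=1/16: DF=(8611/8000 − 1/16·(0.987000))/(1+1/16) = 191/200 ≈ 0.955000
step 3 [3y] swap r/1=187/7168: DF=(1 − 187/7168·(0.987000+0.955000))/(1+187/7168) = 2313/2500 ≈ 0.925200
step 4 [4y] bond c/1=9/100: DF=(310307/250000 − 9/100·(0.987000+0.955000+0.925200))/(1+9/100) = 451/500 ≈ 0.902000
step 5 [5y] bond c/1=31/400: DF=(4943581/4000000 − 31/400·(0.987000+0.955000+0.925200+0.902000))/(1+31/400) = 8759/10000 ≈ 0.875900

1 1 987/1000
2 2 191/200
3 3 2313/2500
4 4 451/500
5 5 8759/10000
s(2y) = (1/(191/200) − 1)/(2) = 9/382 ≈ 2.3560%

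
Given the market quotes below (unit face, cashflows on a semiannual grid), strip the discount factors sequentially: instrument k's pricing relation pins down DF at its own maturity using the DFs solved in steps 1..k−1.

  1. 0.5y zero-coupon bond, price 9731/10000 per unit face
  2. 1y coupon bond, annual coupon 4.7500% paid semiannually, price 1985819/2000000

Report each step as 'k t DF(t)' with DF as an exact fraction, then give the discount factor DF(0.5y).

step 1 [0.5y] zero: DF = P = 9731/10000 ≈ 0.973100
step 2 [1y] bond c/2=19/800: DF=(1985819/2000000 − 19/800·(0.973100))/(1+19/800) = 9473/10000 ≈ 0.947300

1 1/2 9731/10000
2 1 9473/10000
DF(0.5y) = 9731/10000 ≈ 0.973100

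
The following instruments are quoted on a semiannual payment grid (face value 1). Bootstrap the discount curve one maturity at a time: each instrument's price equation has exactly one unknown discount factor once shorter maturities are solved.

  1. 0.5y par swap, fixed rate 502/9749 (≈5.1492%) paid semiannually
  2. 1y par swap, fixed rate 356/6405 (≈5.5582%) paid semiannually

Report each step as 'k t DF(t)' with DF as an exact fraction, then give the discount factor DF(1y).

1 1/2 9749/10000
2 1 4733/5000
DF(1y) = 4733/5000 ≈ 0.946600

step 1 [0.5y] swap r/2=251/9749: DF=(1 − 251/9749·(0))/(1+251/9749) = 9749/10000 ≈ 0.974900
step 2 [1y] swap r/2=178/6405: DF=(1 − 178/6405·(0.974900))/(1+178/6405) = 4733/5000 ≈ 0.946600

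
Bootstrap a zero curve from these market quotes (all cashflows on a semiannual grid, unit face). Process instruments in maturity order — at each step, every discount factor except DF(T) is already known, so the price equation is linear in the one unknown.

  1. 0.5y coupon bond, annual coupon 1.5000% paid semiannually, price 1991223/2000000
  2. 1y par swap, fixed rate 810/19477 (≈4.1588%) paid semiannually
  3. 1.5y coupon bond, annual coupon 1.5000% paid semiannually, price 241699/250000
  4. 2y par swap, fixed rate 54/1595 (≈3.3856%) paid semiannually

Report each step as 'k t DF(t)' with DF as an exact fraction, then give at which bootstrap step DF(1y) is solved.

step 1 [0.5y] bond c/2=3/400: DF=(1991223/2000000 − 3/400·(0))/(1+3/400) = 4941/5000 ≈ 0.988200
step 2 [1y] swap r/2=405/19477: DF=(1 − 405/19477·(0.988200))/(1+405/19477) = 1919/2000 ≈ 0.959500
step 3 [1.5y] bond c/2=3/400: DF=(241699/250000 − 3/400·(0.988200+0.959500))/(1+3/400) = 9451/10000 ≈ 0.945100
step 4 [2y] swap r/2=27/1595: DF=(1 − 27/1595·(0.988200+0.959500+0.945100))/(1+27/1595) = 1169/1250 ≈ 0.935200

1 1/2 4941/5000
2 1 1919/2000
3 3/2 9451/10000
4 2 1169/1250
DF(1y) is solved at step 2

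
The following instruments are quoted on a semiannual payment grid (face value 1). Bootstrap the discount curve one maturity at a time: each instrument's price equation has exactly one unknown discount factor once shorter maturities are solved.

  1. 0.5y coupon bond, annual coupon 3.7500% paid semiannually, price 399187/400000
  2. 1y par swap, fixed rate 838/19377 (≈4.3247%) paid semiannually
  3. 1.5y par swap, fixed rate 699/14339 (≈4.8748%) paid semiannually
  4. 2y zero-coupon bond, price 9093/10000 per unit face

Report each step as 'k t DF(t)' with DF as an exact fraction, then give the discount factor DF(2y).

step 1 [0.5y] bond c/2=3/160: DF=(399187/400000 − 3/160·(0))/(1+3/160) = 2449/2500 ≈ 0.979600
step 2 [1y] swap r/2=419/19377: DF=(1 − 419/19377·(0.979600))/(1+419/19377) = 9581/10000 ≈ 0.958100
step 3 [1.5y] swap r/2=699/28678: DF=(1 − 699/28678·(0.979600+0.958100))/(1+699/28678) = 9301/10000 ≈ 0.930100
step 4 [2y] zero: DF = P = 9093/10000 ≈ 0.909300

1 1/2 2449/2500
2 1 9581/10000
3 3/2 9301/10000
4 2 9093/10000
DF(2y) = 9093/10000 ≈ 0.909300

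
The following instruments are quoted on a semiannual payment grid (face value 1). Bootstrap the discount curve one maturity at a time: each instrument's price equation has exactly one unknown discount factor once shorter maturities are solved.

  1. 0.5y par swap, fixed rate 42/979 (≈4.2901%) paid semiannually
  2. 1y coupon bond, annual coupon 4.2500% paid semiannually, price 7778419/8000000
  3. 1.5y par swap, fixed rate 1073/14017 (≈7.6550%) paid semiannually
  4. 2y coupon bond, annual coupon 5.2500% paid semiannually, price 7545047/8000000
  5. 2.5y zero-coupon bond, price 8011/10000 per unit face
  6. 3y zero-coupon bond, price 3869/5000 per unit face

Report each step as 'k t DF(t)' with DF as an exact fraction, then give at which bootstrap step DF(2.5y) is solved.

1 1/2 979/1000
2 1 9317/10000
3 3/2 8927/10000
4 2 8473/10000
5 5/2 8011/10000
6 3 3869/5000
DF(2.5y) is solved at step 5

step 1 [0.5y] swap r/2=21/979: DF=(1 − 21/979·(0))/(1+21/979) = 979/1000 ≈ 0.979000
step 2 [1y] bond c/2=17/800: DF=(7778419/8000000 − 17/800·(0.979000))/(1+17/800) = 9317/10000 ≈ 0.931700
step 3 [1.5y] swap r/2=1073/28034: DF=(1 − 1073/28034·(0.979000+0.931700))/(1+1073/28034) = 8927/10000 ≈ 0.892700
step 4 [2y] bond c/2=21/800: DF=(7545047/8000000 − 21/800·(0.979000+0.931700+0.892700))/(1+21/800) = 8473/10000 ≈ 0.847300
step 5 [2.5y] zero: DF = P = 8011/10000 ≈ 0.801100
step 6 [3y] zero: DF = P = 3869/5000 ≈ 0.773800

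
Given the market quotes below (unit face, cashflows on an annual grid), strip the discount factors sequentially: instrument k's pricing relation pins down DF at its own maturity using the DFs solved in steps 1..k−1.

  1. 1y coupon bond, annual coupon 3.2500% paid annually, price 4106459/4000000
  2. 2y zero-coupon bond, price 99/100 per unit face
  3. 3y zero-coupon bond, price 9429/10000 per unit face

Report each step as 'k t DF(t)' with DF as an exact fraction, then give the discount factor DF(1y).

step 1 [1y] bond c/1=13/400: DF=(4106459/4000000 − 13/400·(0))/(1+13/400) = 9943/10000 ≈ 0.994300
step 2 [2y] zero: DF = P = 99/100 ≈ 0.990000
step 3 [3y] zero: DF = P = 9429/10000 ≈ 0.942900

1 1 9943/10000
2 2 99/100
3 3 9429/10000
DF(1y) = 9943/10000 ≈ 0.994300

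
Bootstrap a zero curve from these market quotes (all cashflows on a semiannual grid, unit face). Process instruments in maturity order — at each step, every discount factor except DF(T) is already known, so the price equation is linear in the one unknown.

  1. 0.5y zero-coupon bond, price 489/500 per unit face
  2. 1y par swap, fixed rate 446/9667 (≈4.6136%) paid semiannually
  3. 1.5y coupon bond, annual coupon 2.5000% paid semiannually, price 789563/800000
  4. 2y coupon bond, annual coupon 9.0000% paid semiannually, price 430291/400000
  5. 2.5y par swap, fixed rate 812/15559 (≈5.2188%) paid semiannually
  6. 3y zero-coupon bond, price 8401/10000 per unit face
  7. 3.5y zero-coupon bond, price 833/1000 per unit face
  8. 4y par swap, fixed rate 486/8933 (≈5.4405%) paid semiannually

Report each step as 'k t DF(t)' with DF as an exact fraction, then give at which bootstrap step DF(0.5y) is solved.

1 1/2 489/500
2 1 4777/5000
3 3/2 9509/10000
4 2 2263/2500
5 5/2 4391/5000
6 3 8401/10000
7 7/2 833/1000
8 4 1007/1250
DF(0.5y) is solved at step 1

step 1 [0.5y] zero: DF = P = 489/500 ≈ 0.978000
step 2 [1y] swap r/2=223/9667: DF=(1 − 223/9667·(0.978000))/(1+223/9667) = 4777/5000 ≈ 0.955400
step 3 [1.5y] bond c/2=1/80: DF=(789563/800000 − 1/80·(0.978000+0.955400))/(1+1/80) = 9509/10000 ≈ 0.950900
step 4 [2y] bond c/2=9/200: DF=(430291/400000 − 9/200·(0.978000+0.955400+0.950900))/(1+9/200) = 2263/2500 ≈ 0.905200
step 5 [2.5y] swap r/2=406/15559: DF=(1 − 406/15559·(0.978000+0.955400+0.950900+0.905200))/(1+406/15559) = 4391/5000 ≈ 0.878200
step 6 [3y] zero: DF = P = 8401/10000 ≈ 0.840100
step 7 [3.5y] zero: DF = P = 833/1000 ≈ 0.833000
step 8 [4y] swap r/2=243/8933: DF=(1 − 243/8933·(0.978000+0.955400+0.950900+0.905200+0.878200+0.840100+0.833000))/(1+243/8933) = 1007/1250 ≈ 0.805600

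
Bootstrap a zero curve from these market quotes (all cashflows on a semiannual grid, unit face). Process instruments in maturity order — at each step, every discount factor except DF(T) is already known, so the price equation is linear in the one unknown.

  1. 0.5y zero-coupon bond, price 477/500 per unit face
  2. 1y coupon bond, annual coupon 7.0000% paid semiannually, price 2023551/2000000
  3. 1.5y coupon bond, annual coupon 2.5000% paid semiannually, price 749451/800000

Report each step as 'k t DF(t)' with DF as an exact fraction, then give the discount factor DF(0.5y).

step 1 [0.5y] zero: DF = P = 477/500 ≈ 0.954000
step 2 [1y] bond c/2=7/200: DF=(2023551/2000000 − 7/200·(0.954000))/(1+7/200) = 9453/10000 ≈ 0.945300
step 3 [1.5y] bond c/2=1/80: DF=(749451/800000 − 1/80·(0.954000+0.945300))/(1+1/80) = 4509/5000 ≈ 0.901800

1 1/2 477/500
2 1 9453/10000
3 3/2 4509/5000
DF(0.5y) = 477/500 ≈ 0.954000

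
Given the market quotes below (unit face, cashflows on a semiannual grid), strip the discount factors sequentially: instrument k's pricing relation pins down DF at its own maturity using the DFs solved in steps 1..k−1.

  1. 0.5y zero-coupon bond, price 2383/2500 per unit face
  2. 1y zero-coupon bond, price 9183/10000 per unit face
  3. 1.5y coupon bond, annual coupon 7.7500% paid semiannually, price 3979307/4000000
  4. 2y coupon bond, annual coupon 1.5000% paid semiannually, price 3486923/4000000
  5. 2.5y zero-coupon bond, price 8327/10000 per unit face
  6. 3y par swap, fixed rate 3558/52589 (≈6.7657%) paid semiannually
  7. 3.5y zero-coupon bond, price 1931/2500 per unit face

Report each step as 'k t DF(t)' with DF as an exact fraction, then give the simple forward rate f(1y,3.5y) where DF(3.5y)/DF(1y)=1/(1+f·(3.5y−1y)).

1 1/2 2383/2500
2 1 9183/10000
3 3/2 8879/10000
4 2 8447/10000
5 5/2 8327/10000
6 3 8221/10000
7 7/2 1931/2500
f(1y,3.5y) = ((9183/10000)/(1931/2500) − 1)/(5/2) = 1459/19310 ≈ 7.5557%

step 1 [0.5y] zero: DF = P = 2383/2500 ≈ 0.953200
step 2 [1y] zero: DF = P = 9183/10000 ≈ 0.918300
step 3 [1.5y] bond c/2=31/800: DF=(3979307/4000000 − 31/800·(0.953200+0.918300))/(1+31/800) = 8879/10000 ≈ 0.887900
step 4 [2y] bond c/2=3/400: DF=(3486923/4000000 − 3/400·(0.953200+0.918300+0.887900))/(1+3/400) = 8447/10000 ≈ 0.844700
step 5 [2.5y] zero: DF = P = 8327/10000 ≈ 0.832700
step 6 [3y] swap r/2=1779/52589: DF=(1 − 1779/52589·(0.953200+0.918300+0.887900+0.844700+0.832700))/(1+1779/52589) = 8221/10000 ≈ 0.822100
step 7 [3.5y] zero: DF = P = 1931/2500 ≈ 0.772400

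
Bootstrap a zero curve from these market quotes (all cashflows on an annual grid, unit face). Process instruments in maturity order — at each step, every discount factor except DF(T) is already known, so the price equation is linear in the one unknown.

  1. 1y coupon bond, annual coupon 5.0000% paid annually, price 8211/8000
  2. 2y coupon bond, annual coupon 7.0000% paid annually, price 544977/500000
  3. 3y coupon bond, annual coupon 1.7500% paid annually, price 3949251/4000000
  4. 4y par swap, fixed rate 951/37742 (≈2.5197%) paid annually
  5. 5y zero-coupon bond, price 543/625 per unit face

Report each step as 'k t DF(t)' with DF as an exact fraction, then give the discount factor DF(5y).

step 1 [1y] bond c/1=1/20: DF=(8211/8000 − 1/20·(0))/(1+1/20) = 391/400 ≈ 0.977500
step 2 [2y] bond c/1=7/100: DF=(544977/500000 − 7/100·(0.977500))/(1+7/100) = 9547/10000 ≈ 0.954700
step 3 [3y] bond c/1=7/400: DF=(3949251/4000000 − 7/400·(0.977500+0.954700))/(1+7/400) = 9371/10000 ≈ 0.937100
step 4 [4y] swap r/1=951/37742: DF=(1 − 951/37742·(0.977500+0.954700+0.937100))/(1+951/37742) = 9049/10000 ≈ 0.904900
step 5 [5y] zero: DF = P = 543/625 ≈ 0.868800

1 1 391/400
2 2 9547/10000
3 3 9371/10000
4 4 9049/10000
5 5 543/625
DF(5y) = 543/625 ≈ 0.868800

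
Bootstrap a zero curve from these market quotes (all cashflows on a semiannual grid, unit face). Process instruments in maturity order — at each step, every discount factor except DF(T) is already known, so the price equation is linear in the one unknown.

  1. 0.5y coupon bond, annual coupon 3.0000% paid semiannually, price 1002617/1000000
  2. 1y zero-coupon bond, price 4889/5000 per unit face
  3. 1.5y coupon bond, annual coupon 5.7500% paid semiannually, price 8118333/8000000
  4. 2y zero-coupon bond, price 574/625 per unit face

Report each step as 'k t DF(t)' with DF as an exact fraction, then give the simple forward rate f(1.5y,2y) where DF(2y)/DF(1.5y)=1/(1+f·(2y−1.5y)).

1 1/2 4939/5000
2 1 4889/5000
3 3/2 1863/2000
4 2 574/625
f(1.5y,2y) = ((1863/2000)/(574/625) − 1)/(1/2) = 131/4592 ≈ 2.8528%

step 1 [0.5y] bond c/2=3/200: DF=(1002617/1000000 − 3/200·(0))/(1+3/200) = 4939/5000 ≈ 0.987800
step 2 [1y] zero: DF = P = 4889/5000 ≈ 0.977800
step 3 [1.5y] bond c/2=23/800: DF=(8118333/8000000 − 23/800·(0.987800+0.977800))/(1+23/800) = 1863/2000 ≈ 0.931500
step 4 [2y] zero: DF = P = 574/625 ≈ 0.918400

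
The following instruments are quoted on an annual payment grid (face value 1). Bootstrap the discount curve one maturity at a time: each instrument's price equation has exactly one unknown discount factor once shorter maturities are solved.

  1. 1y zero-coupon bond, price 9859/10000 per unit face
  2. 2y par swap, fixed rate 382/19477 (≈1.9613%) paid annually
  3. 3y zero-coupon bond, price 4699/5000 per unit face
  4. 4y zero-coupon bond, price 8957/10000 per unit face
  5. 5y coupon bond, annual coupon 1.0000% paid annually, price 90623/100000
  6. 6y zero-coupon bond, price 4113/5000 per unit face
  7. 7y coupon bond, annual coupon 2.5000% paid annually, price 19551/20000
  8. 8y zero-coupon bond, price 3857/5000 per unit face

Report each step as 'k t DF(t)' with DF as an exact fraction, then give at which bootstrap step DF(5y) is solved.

step 1 [1y] zero: DF = P = 9859/10000 ≈ 0.985900
step 2 [2y] swap r/1=382/19477: DF=(1 − 382/19477·(0.985900))/(1+382/19477) = 4809/5000 ≈ 0.961800
step 3 [3y] zero: DF = P = 4699/5000 ≈ 0.939800
step 4 [4y] zero: DF = P = 8957/10000 ≈ 0.895700
step 5 [5y] bond c/1=1/100: DF=(90623/100000 − 1/100·(0.985900+0.961800+0.939800+0.895700))/(1+1/100) = 4299/5000 ≈ 0.859800
step 6 [6y] zero: DF = P = 4113/5000 ≈ 0.822600
step 7 [7y] bond c/1=1/40: DF=(19551/20000 − 1/40·(0.985900+0.961800+0.939800+0.895700+0.859800+0.822600))/(1+1/40) = 2051/2500 ≈ 0.820400
step 8 [8y] zero: DF = P = 3857/5000 ≈ 0.771400

1 1 9859/10000
2 2 4809/5000
3 3 4699/5000
4 4 8957/10000
5 5 4299/5000
6 6 4113/5000
7 7 2051/2500
8 8 3857/5000
DF(5y) is solved at step 5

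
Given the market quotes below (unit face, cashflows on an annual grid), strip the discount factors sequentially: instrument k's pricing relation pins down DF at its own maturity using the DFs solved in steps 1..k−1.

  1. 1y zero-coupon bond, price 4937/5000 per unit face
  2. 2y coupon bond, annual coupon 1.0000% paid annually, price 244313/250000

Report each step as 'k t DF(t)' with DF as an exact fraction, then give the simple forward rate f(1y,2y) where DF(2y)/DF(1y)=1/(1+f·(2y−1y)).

step 1 [1y] zero: DF = P = 4937/5000 ≈ 0.987400
step 2 [2y] bond c/1=1/100: DF=(244313/250000 − 1/100·(0.987400))/(1+1/100) = 4789/5000 ≈ 0.957800

1 1 4937/5000
2 2 4789/5000
f(1y,2y) = ((4937/5000)/(4789/5000) − 1)/(1) = 148/4789 ≈ 3.0904%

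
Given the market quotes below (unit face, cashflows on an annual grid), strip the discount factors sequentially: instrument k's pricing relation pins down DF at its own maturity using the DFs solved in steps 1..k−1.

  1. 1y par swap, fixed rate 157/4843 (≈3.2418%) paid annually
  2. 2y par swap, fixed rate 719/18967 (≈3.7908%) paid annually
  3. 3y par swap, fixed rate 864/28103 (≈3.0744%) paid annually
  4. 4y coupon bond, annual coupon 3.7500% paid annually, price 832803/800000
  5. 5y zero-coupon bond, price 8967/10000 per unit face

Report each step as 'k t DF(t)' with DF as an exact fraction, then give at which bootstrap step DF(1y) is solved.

step 1 [1y] swap r/1=157/4843: DF=(1 − 157/4843·(0))/(1+157/4843) = 4843/5000 ≈ 0.968600
step 2 [2y] swap r/1=719/18967: DF=(1 − 719/18967·(0.968600))/(1+719/18967) = 9281/10000 ≈ 0.928100
step 3 [3y] swap r/1=864/28103: DF=(1 − 864/28103·(0.968600+0.928100))/(1+864/28103) = 571/625 ≈ 0.913600
step 4 [4y] bond c/1=3/80: DF=(832803/800000 − 3/80·(0.968600+0.928100+0.913600))/(1+3/80) = 4509/5000 ≈ 0.901800
step 5 [5y] zero: DF = P = 8967/10000 ≈ 0.896700

1 1 4843/5000
2 2 9281/10000
3 3 571/625
4 4 4509/5000
5 5 8967/10000
DF(1y) is solved at step 1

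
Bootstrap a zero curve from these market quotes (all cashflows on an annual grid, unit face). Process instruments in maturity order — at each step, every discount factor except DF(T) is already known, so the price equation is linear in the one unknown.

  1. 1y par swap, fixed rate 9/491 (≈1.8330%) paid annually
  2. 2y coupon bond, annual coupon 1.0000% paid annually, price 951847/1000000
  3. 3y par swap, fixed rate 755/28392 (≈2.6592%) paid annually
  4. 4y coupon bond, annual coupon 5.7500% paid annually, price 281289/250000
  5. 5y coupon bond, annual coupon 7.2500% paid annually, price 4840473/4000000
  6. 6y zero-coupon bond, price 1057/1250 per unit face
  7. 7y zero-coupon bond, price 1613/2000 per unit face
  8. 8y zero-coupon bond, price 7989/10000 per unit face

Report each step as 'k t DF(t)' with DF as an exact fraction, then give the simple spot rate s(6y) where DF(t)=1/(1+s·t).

step 1 [1y] swap r/1=9/491: DF=(1 − 9/491·(0))/(1+9/491) = 491/500 ≈ 0.982000
step 2 [2y] bond c/1=1/100: DF=(951847/1000000 − 1/100·(0.982000))/(1+1/100) = 9327/10000 ≈ 0.932700
step 3 [3y] swap r/1=755/28392: DF=(1 − 755/28392·(0.982000+0.932700))/(1+755/28392) = 1849/2000 ≈ 0.924500
step 4 [4y] bond c/1=23/400: DF=(281289/250000 − 23/400·(0.982000+0.932700+0.924500))/(1+23/400) = 1137/1250 ≈ 0.909600
step 5 [5y] bond c/1=29/400: DF=(4840473/4000000 − 29/400·(0.982000+0.932700+0.924500+0.909600))/(1+29/400) = 8749/10000 ≈ 0.874900
step 6 [6y] zero: DF = P = 1057/1250 ≈ 0.845600
step 7 [7y] zero: DF = P = 1613/2000 ≈ 0.806500
step 8 [8y] zero: DF = P = 7989/10000 ≈ 0.798900

1 1 491/500
2 2 9327/10000
3 3 1849/2000
4 4 1137/1250
5 5 8749/10000
6 6 1057/1250
7 7 1613/2000
8 8 7989/10000
s(6y) = (1/(1057/1250) − 1)/(6) = 193/6342 ≈ 3.0432%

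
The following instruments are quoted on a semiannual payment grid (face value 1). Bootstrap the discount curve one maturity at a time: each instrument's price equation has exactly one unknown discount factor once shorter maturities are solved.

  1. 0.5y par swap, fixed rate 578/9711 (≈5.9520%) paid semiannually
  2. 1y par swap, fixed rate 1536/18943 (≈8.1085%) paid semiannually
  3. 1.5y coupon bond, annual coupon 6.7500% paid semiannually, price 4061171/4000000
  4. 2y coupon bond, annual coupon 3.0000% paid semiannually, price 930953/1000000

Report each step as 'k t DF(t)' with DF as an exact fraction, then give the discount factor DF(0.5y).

1 1/2 9711/10000
2 1 577/625
3 3/2 9203/10000
4 2 2189/2500
DF(0.5y) = 9711/10000 ≈ 0.971100

step 1 [0.5y] swap r/2=289/9711: DF=(1 − 289/9711·(0))/(1+289/9711) = 9711/10000 ≈ 0.971100
step 2 [1y] swap r/2=768/18943: DF=(1 − 768/18943·(0.971100))/(1+768/18943) = 577/625 ≈ 0.923200
step 3 [1.5y] bond c/2=27/800: DF=(4061171/4000000 − 27/800·(0.971100+0.923200))/(1+27/800) = 9203/10000 ≈ 0.920300
step 4 [2y] bond c/2=3/200: DF=(930953/1000000 − 3/200·(0.971100+0.923200+0.920300))/(1+3/200) = 2189/2500 ≈ 0.875600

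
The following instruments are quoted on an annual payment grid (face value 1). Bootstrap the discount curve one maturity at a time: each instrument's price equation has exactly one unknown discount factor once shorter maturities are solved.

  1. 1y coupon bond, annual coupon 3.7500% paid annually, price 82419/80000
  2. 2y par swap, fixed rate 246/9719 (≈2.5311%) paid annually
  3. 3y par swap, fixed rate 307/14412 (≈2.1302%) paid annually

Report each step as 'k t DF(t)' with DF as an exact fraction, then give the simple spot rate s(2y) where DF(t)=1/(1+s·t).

step 1 [1y] bond c/1=3/80: DF=(82419/80000 − 3/80·(0))/(1+3/80) = 993/1000 ≈ 0.993000
step 2 [2y] swap r/1=246/9719: DF=(1 − 246/9719·(0.993000))/(1+246/9719) = 2377/2500 ≈ 0.950800
step 3 [3y] swap r/1=307/14412: DF=(1 − 307/14412·(0.993000+0.950800))/(1+307/14412) = 4693/5000 ≈ 0.938600

1 1 993/1000
2 2 2377/2500
3 3 4693/5000
s(2y) = (1/(2377/2500) − 1)/(2) = 123/4754 ≈ 2.5873%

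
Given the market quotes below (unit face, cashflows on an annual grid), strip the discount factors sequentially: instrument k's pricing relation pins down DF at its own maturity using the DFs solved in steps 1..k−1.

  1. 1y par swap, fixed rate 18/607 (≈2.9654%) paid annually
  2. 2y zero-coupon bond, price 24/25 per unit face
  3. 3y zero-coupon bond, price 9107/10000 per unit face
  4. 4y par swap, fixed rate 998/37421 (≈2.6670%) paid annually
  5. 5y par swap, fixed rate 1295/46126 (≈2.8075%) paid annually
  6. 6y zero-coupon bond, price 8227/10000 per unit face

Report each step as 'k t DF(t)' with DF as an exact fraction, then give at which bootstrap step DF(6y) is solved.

step 1 [1y] swap r/1=18/607: DF=(1 − 18/607·(0))/(1+18/607) = 607/625 ≈ 0.971200
step 2 [2y] zero: DF = P = 24/25 ≈ 0.960000
step 3 [3y] zero: DF = P = 9107/10000 ≈ 0.910700
step 4 [4y] swap r/1=998/37421: DF=(1 − 998/37421·(0.971200+0.960000+0.910700))/(1+998/37421) = 4501/5000 ≈ 0.900200
step 5 [5y] swap r/1=1295/46126: DF=(1 − 1295/46126·(0.971200+0.960000+0.910700+0.900200))/(1+1295/46126) = 1741/2000 ≈ 0.870500
step 6 [6y] zero: DF = P = 8227/10000 ≈ 0.822700

1 1 607/625
2 2 24/25
3 3 9107/10000
4 4 4501/5000
5 5 1741/2000
6 6 8227/10000
DF(6y) is solved at step 6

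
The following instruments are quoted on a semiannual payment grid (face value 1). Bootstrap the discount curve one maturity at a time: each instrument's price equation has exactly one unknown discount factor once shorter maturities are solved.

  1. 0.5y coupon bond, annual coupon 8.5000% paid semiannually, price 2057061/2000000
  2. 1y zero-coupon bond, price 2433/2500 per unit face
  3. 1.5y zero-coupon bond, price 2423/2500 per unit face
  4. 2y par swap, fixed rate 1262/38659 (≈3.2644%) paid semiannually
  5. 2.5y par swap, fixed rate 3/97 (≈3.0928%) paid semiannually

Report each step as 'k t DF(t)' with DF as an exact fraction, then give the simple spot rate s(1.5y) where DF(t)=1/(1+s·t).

1 1/2 4933/5000
2 1 2433/2500
3 3/2 2423/2500
4 2 9369/10000
5 5/2 9259/10000
s(1.5y) = (1/(2423/2500) − 1)/(3/2) = 154/7269 ≈ 2.1186%

step 1 [0.5y] bond c/2=17/400: DF=(2057061/2000000 − 17/400·(0))/(1+17/400) = 4933/5000 ≈ 0.986600
step 2 [1y] zero: DF = P = 2433/2500 ≈ 0.973200
step 3 [1.5y] zero: DF = P = 2423/2500 ≈ 0.969200
step 4 [2y] swap r/2=631/38659: DF=(1 − 631/38659·(0.986600+0.973200+0.969200))/(1+631/38659) = 9369/10000 ≈ 0.936900
step 5 [2.5y] swap r/2=3/194: DF=(1 − 3/194·(0.986600+0.973200+0.969200+0.936900))/(1+3/194) = 9259/10000 ≈ 0.925900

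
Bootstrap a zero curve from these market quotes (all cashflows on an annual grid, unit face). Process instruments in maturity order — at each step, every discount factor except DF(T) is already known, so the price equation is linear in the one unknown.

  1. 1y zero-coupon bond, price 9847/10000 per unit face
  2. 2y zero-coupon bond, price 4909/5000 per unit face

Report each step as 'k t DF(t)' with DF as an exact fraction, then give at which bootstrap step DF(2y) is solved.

step 1 [1y] zero: DF = P = 9847/10000 ≈ 0.984700
step 2 [2y] zero: DF = P = 4909/5000 ≈ 0.981800

1 1 9847/10000
2 2 4909/5000
DF(2y) is solved at step 2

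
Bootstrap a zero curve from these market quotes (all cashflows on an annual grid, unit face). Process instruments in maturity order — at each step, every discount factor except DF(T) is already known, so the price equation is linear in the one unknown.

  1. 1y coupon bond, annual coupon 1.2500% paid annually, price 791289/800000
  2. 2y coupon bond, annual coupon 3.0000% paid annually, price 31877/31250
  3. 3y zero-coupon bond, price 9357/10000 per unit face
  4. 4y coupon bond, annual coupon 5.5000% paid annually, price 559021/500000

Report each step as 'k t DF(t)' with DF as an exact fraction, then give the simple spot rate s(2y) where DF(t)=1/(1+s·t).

step 1 [1y] bond c/1=1/80: DF=(791289/800000 − 1/80·(0))/(1+1/80) = 9769/10000 ≈ 0.976900
step 2 [2y] bond c/1=3/100: DF=(31877/31250 − 3/100·(0.976900))/(1+3/100) = 9619/10000 ≈ 0.961900
step 3 [3y] zero: DF = P = 9357/10000 ≈ 0.935700
step 4 [4y] bond c/1=11/200: DF=(559021/500000 − 11/200·(0.976900+0.961900+0.935700))/(1+11/200) = 9099/10000 ≈ 0.909900

1 1 9769/10000
2 2 9619/10000
3 3 9357/10000
4 4 9099/10000
s(2y) = (1/(9619/10000) − 1)/(2) = 381/19238 ≈ 1.9805%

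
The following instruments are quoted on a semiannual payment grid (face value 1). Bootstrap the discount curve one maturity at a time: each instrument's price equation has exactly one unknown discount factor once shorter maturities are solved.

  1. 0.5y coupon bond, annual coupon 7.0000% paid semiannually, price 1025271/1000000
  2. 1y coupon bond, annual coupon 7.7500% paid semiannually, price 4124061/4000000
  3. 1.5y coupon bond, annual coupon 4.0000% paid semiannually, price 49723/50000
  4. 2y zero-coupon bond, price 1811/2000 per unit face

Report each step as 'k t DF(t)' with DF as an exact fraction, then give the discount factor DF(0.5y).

1 1/2 4953/5000
2 1 2389/2500
3 3/2 1171/1250
4 2 1811/2000
DF(0.5y) = 4953/5000 ≈ 0.990600

step 1 [0.5y] bond c/2=7/200: DF=(1025271/1000000 − 7/200·(0))/(1+7/200) = 4953/5000 ≈ 0.990600
step 2 [1y] bond c/2=31/800: DF=(4124061/4000000 − 31/800·(0.990600))/(1+31/800) = 2389/2500 ≈ 0.955600
step 3 [1.5y] bond c/2=1/50: DF=(49723/50000 − 1/50·(0.990600+0.955600))/(1+1/50) = 1171/1250 ≈ 0.936800
step 4 [2y] zero: DF = P = 1811/2000 ≈ 0.905500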